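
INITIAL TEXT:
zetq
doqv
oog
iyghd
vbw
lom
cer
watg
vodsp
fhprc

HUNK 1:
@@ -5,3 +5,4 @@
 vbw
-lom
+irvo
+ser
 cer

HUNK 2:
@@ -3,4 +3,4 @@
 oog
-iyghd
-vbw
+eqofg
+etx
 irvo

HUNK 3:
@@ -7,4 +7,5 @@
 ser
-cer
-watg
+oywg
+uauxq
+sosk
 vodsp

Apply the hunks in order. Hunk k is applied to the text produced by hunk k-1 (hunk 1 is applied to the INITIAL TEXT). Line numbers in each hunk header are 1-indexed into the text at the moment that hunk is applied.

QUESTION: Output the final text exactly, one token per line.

Answer: zetq
doqv
oog
eqofg
etx
irvo
ser
oywg
uauxq
sosk
vodsp
fhprc

Derivation:
Hunk 1: at line 5 remove [lom] add [irvo,ser] -> 11 lines: zetq doqv oog iyghd vbw irvo ser cer watg vodsp fhprc
Hunk 2: at line 3 remove [iyghd,vbw] add [eqofg,etx] -> 11 lines: zetq doqv oog eqofg etx irvo ser cer watg vodsp fhprc
Hunk 3: at line 7 remove [cer,watg] add [oywg,uauxq,sosk] -> 12 lines: zetq doqv oog eqofg etx irvo ser oywg uauxq sosk vodsp fhprc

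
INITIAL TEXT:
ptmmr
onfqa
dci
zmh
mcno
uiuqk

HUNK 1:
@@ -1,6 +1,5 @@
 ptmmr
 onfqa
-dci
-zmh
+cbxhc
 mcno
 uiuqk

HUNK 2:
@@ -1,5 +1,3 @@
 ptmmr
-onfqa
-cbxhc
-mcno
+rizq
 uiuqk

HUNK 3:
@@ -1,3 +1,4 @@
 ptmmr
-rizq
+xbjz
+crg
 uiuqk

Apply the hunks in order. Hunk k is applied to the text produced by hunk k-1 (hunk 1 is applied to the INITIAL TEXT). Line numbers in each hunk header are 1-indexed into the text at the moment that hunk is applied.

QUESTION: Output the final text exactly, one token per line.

Hunk 1: at line 1 remove [dci,zmh] add [cbxhc] -> 5 lines: ptmmr onfqa cbxhc mcno uiuqk
Hunk 2: at line 1 remove [onfqa,cbxhc,mcno] add [rizq] -> 3 lines: ptmmr rizq uiuqk
Hunk 3: at line 1 remove [rizq] add [xbjz,crg] -> 4 lines: ptmmr xbjz crg uiuqk

Answer: ptmmr
xbjz
crg
uiuqk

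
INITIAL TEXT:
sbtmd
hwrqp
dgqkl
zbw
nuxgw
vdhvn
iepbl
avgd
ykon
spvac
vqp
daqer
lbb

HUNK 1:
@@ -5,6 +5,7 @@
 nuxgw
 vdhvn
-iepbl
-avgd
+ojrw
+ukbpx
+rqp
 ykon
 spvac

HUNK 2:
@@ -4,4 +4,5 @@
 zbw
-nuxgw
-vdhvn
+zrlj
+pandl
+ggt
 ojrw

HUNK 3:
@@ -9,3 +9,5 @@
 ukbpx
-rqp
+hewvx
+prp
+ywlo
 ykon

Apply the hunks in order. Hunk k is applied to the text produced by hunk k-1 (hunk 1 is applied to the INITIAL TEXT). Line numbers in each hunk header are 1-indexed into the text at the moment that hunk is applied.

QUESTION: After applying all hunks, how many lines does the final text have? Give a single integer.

Answer: 17

Derivation:
Hunk 1: at line 5 remove [iepbl,avgd] add [ojrw,ukbpx,rqp] -> 14 lines: sbtmd hwrqp dgqkl zbw nuxgw vdhvn ojrw ukbpx rqp ykon spvac vqp daqer lbb
Hunk 2: at line 4 remove [nuxgw,vdhvn] add [zrlj,pandl,ggt] -> 15 lines: sbtmd hwrqp dgqkl zbw zrlj pandl ggt ojrw ukbpx rqp ykon spvac vqp daqer lbb
Hunk 3: at line 9 remove [rqp] add [hewvx,prp,ywlo] -> 17 lines: sbtmd hwrqp dgqkl zbw zrlj pandl ggt ojrw ukbpx hewvx prp ywlo ykon spvac vqp daqer lbb
Final line count: 17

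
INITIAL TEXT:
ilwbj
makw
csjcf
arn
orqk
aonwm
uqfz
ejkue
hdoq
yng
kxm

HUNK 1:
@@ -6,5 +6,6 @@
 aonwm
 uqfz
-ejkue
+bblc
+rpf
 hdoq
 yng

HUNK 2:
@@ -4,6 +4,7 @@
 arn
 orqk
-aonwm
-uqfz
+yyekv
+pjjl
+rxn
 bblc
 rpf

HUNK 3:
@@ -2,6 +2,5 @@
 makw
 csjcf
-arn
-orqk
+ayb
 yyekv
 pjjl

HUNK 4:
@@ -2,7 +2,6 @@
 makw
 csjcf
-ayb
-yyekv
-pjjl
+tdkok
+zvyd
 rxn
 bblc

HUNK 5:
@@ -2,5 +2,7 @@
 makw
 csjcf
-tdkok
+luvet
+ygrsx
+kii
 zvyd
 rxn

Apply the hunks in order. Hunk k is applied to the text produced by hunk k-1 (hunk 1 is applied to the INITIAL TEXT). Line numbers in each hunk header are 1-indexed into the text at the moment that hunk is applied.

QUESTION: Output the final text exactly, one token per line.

Answer: ilwbj
makw
csjcf
luvet
ygrsx
kii
zvyd
rxn
bblc
rpf
hdoq
yng
kxm

Derivation:
Hunk 1: at line 6 remove [ejkue] add [bblc,rpf] -> 12 lines: ilwbj makw csjcf arn orqk aonwm uqfz bblc rpf hdoq yng kxm
Hunk 2: at line 4 remove [aonwm,uqfz] add [yyekv,pjjl,rxn] -> 13 lines: ilwbj makw csjcf arn orqk yyekv pjjl rxn bblc rpf hdoq yng kxm
Hunk 3: at line 2 remove [arn,orqk] add [ayb] -> 12 lines: ilwbj makw csjcf ayb yyekv pjjl rxn bblc rpf hdoq yng kxm
Hunk 4: at line 2 remove [ayb,yyekv,pjjl] add [tdkok,zvyd] -> 11 lines: ilwbj makw csjcf tdkok zvyd rxn bblc rpf hdoq yng kxm
Hunk 5: at line 2 remove [tdkok] add [luvet,ygrsx,kii] -> 13 lines: ilwbj makw csjcf luvet ygrsx kii zvyd rxn bblc rpf hdoq yng kxm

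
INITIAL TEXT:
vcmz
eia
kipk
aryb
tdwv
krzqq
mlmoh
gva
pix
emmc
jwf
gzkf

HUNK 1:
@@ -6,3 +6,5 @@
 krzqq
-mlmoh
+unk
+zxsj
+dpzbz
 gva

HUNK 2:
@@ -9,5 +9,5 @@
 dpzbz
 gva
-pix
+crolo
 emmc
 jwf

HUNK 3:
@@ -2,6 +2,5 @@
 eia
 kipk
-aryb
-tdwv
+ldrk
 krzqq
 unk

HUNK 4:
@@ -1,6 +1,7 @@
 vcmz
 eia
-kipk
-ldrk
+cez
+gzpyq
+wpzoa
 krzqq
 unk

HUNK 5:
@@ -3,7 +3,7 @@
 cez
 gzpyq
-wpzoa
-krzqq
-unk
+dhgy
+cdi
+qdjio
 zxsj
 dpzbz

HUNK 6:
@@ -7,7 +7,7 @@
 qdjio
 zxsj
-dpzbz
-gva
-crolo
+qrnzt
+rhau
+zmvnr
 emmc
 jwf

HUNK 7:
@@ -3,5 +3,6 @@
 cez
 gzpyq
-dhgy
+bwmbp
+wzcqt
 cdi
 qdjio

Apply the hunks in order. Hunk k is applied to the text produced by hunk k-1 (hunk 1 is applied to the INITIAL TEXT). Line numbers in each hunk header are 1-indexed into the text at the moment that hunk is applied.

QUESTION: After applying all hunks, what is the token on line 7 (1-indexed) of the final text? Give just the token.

Answer: cdi

Derivation:
Hunk 1: at line 6 remove [mlmoh] add [unk,zxsj,dpzbz] -> 14 lines: vcmz eia kipk aryb tdwv krzqq unk zxsj dpzbz gva pix emmc jwf gzkf
Hunk 2: at line 9 remove [pix] add [crolo] -> 14 lines: vcmz eia kipk aryb tdwv krzqq unk zxsj dpzbz gva crolo emmc jwf gzkf
Hunk 3: at line 2 remove [aryb,tdwv] add [ldrk] -> 13 lines: vcmz eia kipk ldrk krzqq unk zxsj dpzbz gva crolo emmc jwf gzkf
Hunk 4: at line 1 remove [kipk,ldrk] add [cez,gzpyq,wpzoa] -> 14 lines: vcmz eia cez gzpyq wpzoa krzqq unk zxsj dpzbz gva crolo emmc jwf gzkf
Hunk 5: at line 3 remove [wpzoa,krzqq,unk] add [dhgy,cdi,qdjio] -> 14 lines: vcmz eia cez gzpyq dhgy cdi qdjio zxsj dpzbz gva crolo emmc jwf gzkf
Hunk 6: at line 7 remove [dpzbz,gva,crolo] add [qrnzt,rhau,zmvnr] -> 14 lines: vcmz eia cez gzpyq dhgy cdi qdjio zxsj qrnzt rhau zmvnr emmc jwf gzkf
Hunk 7: at line 3 remove [dhgy] add [bwmbp,wzcqt] -> 15 lines: vcmz eia cez gzpyq bwmbp wzcqt cdi qdjio zxsj qrnzt rhau zmvnr emmc jwf gzkf
Final line 7: cdi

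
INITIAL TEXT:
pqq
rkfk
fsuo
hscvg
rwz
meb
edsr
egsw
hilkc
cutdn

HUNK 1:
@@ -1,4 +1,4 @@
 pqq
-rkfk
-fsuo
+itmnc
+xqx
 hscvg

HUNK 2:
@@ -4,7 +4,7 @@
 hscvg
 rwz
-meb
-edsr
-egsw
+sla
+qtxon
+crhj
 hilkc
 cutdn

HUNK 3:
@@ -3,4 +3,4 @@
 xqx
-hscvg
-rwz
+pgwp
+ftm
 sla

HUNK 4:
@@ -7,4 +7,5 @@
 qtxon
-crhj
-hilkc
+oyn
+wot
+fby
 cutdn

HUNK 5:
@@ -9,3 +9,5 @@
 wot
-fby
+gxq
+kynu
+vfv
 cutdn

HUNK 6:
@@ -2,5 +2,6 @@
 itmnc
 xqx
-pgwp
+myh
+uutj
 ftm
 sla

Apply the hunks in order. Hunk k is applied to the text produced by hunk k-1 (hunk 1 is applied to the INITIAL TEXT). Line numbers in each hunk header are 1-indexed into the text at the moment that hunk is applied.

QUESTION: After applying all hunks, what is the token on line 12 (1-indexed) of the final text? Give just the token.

Answer: kynu

Derivation:
Hunk 1: at line 1 remove [rkfk,fsuo] add [itmnc,xqx] -> 10 lines: pqq itmnc xqx hscvg rwz meb edsr egsw hilkc cutdn
Hunk 2: at line 4 remove [meb,edsr,egsw] add [sla,qtxon,crhj] -> 10 lines: pqq itmnc xqx hscvg rwz sla qtxon crhj hilkc cutdn
Hunk 3: at line 3 remove [hscvg,rwz] add [pgwp,ftm] -> 10 lines: pqq itmnc xqx pgwp ftm sla qtxon crhj hilkc cutdn
Hunk 4: at line 7 remove [crhj,hilkc] add [oyn,wot,fby] -> 11 lines: pqq itmnc xqx pgwp ftm sla qtxon oyn wot fby cutdn
Hunk 5: at line 9 remove [fby] add [gxq,kynu,vfv] -> 13 lines: pqq itmnc xqx pgwp ftm sla qtxon oyn wot gxq kynu vfv cutdn
Hunk 6: at line 2 remove [pgwp] add [myh,uutj] -> 14 lines: pqq itmnc xqx myh uutj ftm sla qtxon oyn wot gxq kynu vfv cutdn
Final line 12: kynu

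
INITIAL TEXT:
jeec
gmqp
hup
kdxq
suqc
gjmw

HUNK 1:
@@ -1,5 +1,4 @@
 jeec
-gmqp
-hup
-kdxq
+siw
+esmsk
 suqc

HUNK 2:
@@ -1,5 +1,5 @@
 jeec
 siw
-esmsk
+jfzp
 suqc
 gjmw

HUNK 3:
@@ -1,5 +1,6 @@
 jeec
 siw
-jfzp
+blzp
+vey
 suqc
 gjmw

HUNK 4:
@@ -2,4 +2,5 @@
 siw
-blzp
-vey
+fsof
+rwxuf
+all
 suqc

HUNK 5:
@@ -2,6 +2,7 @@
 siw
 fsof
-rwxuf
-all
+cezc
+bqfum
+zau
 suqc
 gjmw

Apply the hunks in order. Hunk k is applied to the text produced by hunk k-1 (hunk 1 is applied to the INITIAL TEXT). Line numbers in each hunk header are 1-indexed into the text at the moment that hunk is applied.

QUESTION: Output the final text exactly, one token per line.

Hunk 1: at line 1 remove [gmqp,hup,kdxq] add [siw,esmsk] -> 5 lines: jeec siw esmsk suqc gjmw
Hunk 2: at line 1 remove [esmsk] add [jfzp] -> 5 lines: jeec siw jfzp suqc gjmw
Hunk 3: at line 1 remove [jfzp] add [blzp,vey] -> 6 lines: jeec siw blzp vey suqc gjmw
Hunk 4: at line 2 remove [blzp,vey] add [fsof,rwxuf,all] -> 7 lines: jeec siw fsof rwxuf all suqc gjmw
Hunk 5: at line 2 remove [rwxuf,all] add [cezc,bqfum,zau] -> 8 lines: jeec siw fsof cezc bqfum zau suqc gjmw

Answer: jeec
siw
fsof
cezc
bqfum
zau
suqc
gjmw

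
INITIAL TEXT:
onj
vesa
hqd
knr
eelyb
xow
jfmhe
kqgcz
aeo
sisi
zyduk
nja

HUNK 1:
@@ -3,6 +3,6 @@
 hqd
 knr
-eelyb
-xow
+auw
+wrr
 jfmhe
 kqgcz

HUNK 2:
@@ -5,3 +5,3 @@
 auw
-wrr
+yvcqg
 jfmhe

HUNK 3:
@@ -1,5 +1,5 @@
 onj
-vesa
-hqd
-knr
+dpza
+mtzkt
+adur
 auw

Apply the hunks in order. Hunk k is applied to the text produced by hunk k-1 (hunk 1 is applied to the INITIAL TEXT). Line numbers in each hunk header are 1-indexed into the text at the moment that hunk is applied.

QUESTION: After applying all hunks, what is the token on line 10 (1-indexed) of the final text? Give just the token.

Hunk 1: at line 3 remove [eelyb,xow] add [auw,wrr] -> 12 lines: onj vesa hqd knr auw wrr jfmhe kqgcz aeo sisi zyduk nja
Hunk 2: at line 5 remove [wrr] add [yvcqg] -> 12 lines: onj vesa hqd knr auw yvcqg jfmhe kqgcz aeo sisi zyduk nja
Hunk 3: at line 1 remove [vesa,hqd,knr] add [dpza,mtzkt,adur] -> 12 lines: onj dpza mtzkt adur auw yvcqg jfmhe kqgcz aeo sisi zyduk nja
Final line 10: sisi

Answer: sisi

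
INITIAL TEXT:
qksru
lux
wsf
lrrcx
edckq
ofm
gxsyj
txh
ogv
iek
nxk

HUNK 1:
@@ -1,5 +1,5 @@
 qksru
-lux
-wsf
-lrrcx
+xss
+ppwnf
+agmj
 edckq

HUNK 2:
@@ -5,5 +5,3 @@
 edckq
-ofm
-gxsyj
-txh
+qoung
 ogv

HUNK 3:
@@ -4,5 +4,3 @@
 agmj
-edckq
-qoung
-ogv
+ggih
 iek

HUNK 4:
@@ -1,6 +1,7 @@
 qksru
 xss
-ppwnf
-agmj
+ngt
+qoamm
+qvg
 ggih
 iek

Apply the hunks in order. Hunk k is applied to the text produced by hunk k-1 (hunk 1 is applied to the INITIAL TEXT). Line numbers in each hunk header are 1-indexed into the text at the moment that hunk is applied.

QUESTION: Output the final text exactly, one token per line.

Answer: qksru
xss
ngt
qoamm
qvg
ggih
iek
nxk

Derivation:
Hunk 1: at line 1 remove [lux,wsf,lrrcx] add [xss,ppwnf,agmj] -> 11 lines: qksru xss ppwnf agmj edckq ofm gxsyj txh ogv iek nxk
Hunk 2: at line 5 remove [ofm,gxsyj,txh] add [qoung] -> 9 lines: qksru xss ppwnf agmj edckq qoung ogv iek nxk
Hunk 3: at line 4 remove [edckq,qoung,ogv] add [ggih] -> 7 lines: qksru xss ppwnf agmj ggih iek nxk
Hunk 4: at line 1 remove [ppwnf,agmj] add [ngt,qoamm,qvg] -> 8 lines: qksru xss ngt qoamm qvg ggih iek nxk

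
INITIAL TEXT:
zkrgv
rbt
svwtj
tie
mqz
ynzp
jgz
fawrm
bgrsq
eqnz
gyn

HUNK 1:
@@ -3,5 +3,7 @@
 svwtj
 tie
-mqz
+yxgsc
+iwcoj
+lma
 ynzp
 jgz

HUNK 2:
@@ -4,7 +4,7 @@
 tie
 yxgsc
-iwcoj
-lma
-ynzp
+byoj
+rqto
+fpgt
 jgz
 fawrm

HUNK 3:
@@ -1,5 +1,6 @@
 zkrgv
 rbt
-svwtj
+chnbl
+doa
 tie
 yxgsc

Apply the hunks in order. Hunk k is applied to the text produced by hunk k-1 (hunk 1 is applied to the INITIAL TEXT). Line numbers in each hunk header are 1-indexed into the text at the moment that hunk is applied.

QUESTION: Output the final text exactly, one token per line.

Answer: zkrgv
rbt
chnbl
doa
tie
yxgsc
byoj
rqto
fpgt
jgz
fawrm
bgrsq
eqnz
gyn

Derivation:
Hunk 1: at line 3 remove [mqz] add [yxgsc,iwcoj,lma] -> 13 lines: zkrgv rbt svwtj tie yxgsc iwcoj lma ynzp jgz fawrm bgrsq eqnz gyn
Hunk 2: at line 4 remove [iwcoj,lma,ynzp] add [byoj,rqto,fpgt] -> 13 lines: zkrgv rbt svwtj tie yxgsc byoj rqto fpgt jgz fawrm bgrsq eqnz gyn
Hunk 3: at line 1 remove [svwtj] add [chnbl,doa] -> 14 lines: zkrgv rbt chnbl doa tie yxgsc byoj rqto fpgt jgz fawrm bgrsq eqnz gyn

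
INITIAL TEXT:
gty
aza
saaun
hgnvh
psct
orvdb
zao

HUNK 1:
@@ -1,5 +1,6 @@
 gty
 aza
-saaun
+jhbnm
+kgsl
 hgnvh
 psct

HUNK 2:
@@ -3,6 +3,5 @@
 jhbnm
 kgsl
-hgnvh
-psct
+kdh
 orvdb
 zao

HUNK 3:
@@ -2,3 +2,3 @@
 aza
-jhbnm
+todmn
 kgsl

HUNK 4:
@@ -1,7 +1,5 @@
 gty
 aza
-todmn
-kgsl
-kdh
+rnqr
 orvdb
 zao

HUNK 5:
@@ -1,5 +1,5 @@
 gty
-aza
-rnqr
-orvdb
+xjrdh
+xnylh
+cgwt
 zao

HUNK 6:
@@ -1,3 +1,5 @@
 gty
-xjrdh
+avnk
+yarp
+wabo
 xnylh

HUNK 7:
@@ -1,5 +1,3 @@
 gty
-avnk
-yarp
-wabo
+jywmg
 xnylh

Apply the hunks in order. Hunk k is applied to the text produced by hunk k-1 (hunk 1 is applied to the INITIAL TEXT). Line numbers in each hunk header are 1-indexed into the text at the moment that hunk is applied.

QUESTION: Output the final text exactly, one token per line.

Hunk 1: at line 1 remove [saaun] add [jhbnm,kgsl] -> 8 lines: gty aza jhbnm kgsl hgnvh psct orvdb zao
Hunk 2: at line 3 remove [hgnvh,psct] add [kdh] -> 7 lines: gty aza jhbnm kgsl kdh orvdb zao
Hunk 3: at line 2 remove [jhbnm] add [todmn] -> 7 lines: gty aza todmn kgsl kdh orvdb zao
Hunk 4: at line 1 remove [todmn,kgsl,kdh] add [rnqr] -> 5 lines: gty aza rnqr orvdb zao
Hunk 5: at line 1 remove [aza,rnqr,orvdb] add [xjrdh,xnylh,cgwt] -> 5 lines: gty xjrdh xnylh cgwt zao
Hunk 6: at line 1 remove [xjrdh] add [avnk,yarp,wabo] -> 7 lines: gty avnk yarp wabo xnylh cgwt zao
Hunk 7: at line 1 remove [avnk,yarp,wabo] add [jywmg] -> 5 lines: gty jywmg xnylh cgwt zao

Answer: gty
jywmg
xnylh
cgwt
zao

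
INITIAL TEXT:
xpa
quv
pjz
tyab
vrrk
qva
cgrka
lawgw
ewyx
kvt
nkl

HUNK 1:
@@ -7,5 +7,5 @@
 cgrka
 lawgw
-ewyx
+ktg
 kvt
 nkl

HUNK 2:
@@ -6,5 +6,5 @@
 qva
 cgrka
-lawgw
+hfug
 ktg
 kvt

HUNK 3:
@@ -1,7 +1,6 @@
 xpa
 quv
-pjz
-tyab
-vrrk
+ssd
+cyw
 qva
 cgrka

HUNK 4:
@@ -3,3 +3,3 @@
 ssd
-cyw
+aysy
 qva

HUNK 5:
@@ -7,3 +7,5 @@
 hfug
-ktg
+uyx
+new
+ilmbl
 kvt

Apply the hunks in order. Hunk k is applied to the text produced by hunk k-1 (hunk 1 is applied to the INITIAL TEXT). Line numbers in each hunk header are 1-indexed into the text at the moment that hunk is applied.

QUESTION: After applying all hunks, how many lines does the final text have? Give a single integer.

Hunk 1: at line 7 remove [ewyx] add [ktg] -> 11 lines: xpa quv pjz tyab vrrk qva cgrka lawgw ktg kvt nkl
Hunk 2: at line 6 remove [lawgw] add [hfug] -> 11 lines: xpa quv pjz tyab vrrk qva cgrka hfug ktg kvt nkl
Hunk 3: at line 1 remove [pjz,tyab,vrrk] add [ssd,cyw] -> 10 lines: xpa quv ssd cyw qva cgrka hfug ktg kvt nkl
Hunk 4: at line 3 remove [cyw] add [aysy] -> 10 lines: xpa quv ssd aysy qva cgrka hfug ktg kvt nkl
Hunk 5: at line 7 remove [ktg] add [uyx,new,ilmbl] -> 12 lines: xpa quv ssd aysy qva cgrka hfug uyx new ilmbl kvt nkl
Final line count: 12

Answer: 12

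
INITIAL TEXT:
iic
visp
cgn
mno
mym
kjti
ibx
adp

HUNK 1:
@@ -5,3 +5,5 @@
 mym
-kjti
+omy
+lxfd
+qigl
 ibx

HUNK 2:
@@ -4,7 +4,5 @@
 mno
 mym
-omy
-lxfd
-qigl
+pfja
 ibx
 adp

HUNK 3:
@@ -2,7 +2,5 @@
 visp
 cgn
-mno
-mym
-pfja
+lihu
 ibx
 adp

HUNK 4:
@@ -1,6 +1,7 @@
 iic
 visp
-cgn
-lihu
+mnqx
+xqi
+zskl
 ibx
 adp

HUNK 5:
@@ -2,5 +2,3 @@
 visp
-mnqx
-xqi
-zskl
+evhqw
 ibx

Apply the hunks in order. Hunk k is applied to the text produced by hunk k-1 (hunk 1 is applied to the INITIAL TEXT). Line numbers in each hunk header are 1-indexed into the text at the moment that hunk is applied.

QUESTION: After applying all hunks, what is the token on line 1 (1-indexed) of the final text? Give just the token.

Hunk 1: at line 5 remove [kjti] add [omy,lxfd,qigl] -> 10 lines: iic visp cgn mno mym omy lxfd qigl ibx adp
Hunk 2: at line 4 remove [omy,lxfd,qigl] add [pfja] -> 8 lines: iic visp cgn mno mym pfja ibx adp
Hunk 3: at line 2 remove [mno,mym,pfja] add [lihu] -> 6 lines: iic visp cgn lihu ibx adp
Hunk 4: at line 1 remove [cgn,lihu] add [mnqx,xqi,zskl] -> 7 lines: iic visp mnqx xqi zskl ibx adp
Hunk 5: at line 2 remove [mnqx,xqi,zskl] add [evhqw] -> 5 lines: iic visp evhqw ibx adp
Final line 1: iic

Answer: iic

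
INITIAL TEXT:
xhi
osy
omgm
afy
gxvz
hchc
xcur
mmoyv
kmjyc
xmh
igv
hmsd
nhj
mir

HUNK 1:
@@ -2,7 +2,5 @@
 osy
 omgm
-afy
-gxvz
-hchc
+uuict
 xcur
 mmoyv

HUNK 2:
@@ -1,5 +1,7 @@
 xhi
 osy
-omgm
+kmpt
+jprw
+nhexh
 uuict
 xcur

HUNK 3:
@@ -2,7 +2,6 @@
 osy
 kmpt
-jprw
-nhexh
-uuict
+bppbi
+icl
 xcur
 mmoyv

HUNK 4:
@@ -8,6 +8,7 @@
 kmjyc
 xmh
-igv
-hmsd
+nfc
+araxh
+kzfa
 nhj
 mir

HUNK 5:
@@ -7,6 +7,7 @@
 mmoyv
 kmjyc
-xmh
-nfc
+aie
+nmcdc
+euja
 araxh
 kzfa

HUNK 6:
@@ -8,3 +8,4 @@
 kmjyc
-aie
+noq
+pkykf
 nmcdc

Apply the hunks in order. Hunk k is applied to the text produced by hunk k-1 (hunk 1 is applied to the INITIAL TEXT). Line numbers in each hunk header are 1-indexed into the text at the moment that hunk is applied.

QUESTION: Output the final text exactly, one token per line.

Answer: xhi
osy
kmpt
bppbi
icl
xcur
mmoyv
kmjyc
noq
pkykf
nmcdc
euja
araxh
kzfa
nhj
mir

Derivation:
Hunk 1: at line 2 remove [afy,gxvz,hchc] add [uuict] -> 12 lines: xhi osy omgm uuict xcur mmoyv kmjyc xmh igv hmsd nhj mir
Hunk 2: at line 1 remove [omgm] add [kmpt,jprw,nhexh] -> 14 lines: xhi osy kmpt jprw nhexh uuict xcur mmoyv kmjyc xmh igv hmsd nhj mir
Hunk 3: at line 2 remove [jprw,nhexh,uuict] add [bppbi,icl] -> 13 lines: xhi osy kmpt bppbi icl xcur mmoyv kmjyc xmh igv hmsd nhj mir
Hunk 4: at line 8 remove [igv,hmsd] add [nfc,araxh,kzfa] -> 14 lines: xhi osy kmpt bppbi icl xcur mmoyv kmjyc xmh nfc araxh kzfa nhj mir
Hunk 5: at line 7 remove [xmh,nfc] add [aie,nmcdc,euja] -> 15 lines: xhi osy kmpt bppbi icl xcur mmoyv kmjyc aie nmcdc euja araxh kzfa nhj mir
Hunk 6: at line 8 remove [aie] add [noq,pkykf] -> 16 lines: xhi osy kmpt bppbi icl xcur mmoyv kmjyc noq pkykf nmcdc euja araxh kzfa nhj mir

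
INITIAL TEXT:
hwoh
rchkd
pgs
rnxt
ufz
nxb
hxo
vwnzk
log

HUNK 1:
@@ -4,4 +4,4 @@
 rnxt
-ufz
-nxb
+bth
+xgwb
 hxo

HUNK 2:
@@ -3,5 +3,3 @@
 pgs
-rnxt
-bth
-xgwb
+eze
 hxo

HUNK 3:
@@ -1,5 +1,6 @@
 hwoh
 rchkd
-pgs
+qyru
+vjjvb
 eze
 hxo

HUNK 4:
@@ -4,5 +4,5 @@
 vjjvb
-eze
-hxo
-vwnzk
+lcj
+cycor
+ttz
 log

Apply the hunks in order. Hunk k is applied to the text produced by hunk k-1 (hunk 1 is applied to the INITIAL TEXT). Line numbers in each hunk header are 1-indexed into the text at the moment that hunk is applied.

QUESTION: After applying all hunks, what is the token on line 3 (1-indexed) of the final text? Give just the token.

Answer: qyru

Derivation:
Hunk 1: at line 4 remove [ufz,nxb] add [bth,xgwb] -> 9 lines: hwoh rchkd pgs rnxt bth xgwb hxo vwnzk log
Hunk 2: at line 3 remove [rnxt,bth,xgwb] add [eze] -> 7 lines: hwoh rchkd pgs eze hxo vwnzk log
Hunk 3: at line 1 remove [pgs] add [qyru,vjjvb] -> 8 lines: hwoh rchkd qyru vjjvb eze hxo vwnzk log
Hunk 4: at line 4 remove [eze,hxo,vwnzk] add [lcj,cycor,ttz] -> 8 lines: hwoh rchkd qyru vjjvb lcj cycor ttz log
Final line 3: qyru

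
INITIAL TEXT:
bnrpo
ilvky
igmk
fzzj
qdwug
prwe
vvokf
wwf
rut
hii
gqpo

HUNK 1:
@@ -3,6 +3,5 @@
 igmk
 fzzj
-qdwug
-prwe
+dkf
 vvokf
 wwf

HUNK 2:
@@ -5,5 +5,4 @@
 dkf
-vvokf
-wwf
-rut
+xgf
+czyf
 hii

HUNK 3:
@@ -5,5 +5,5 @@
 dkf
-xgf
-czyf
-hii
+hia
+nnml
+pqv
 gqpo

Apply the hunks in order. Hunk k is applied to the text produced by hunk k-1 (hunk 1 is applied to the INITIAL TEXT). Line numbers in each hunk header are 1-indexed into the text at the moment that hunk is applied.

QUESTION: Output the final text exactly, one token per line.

Answer: bnrpo
ilvky
igmk
fzzj
dkf
hia
nnml
pqv
gqpo

Derivation:
Hunk 1: at line 3 remove [qdwug,prwe] add [dkf] -> 10 lines: bnrpo ilvky igmk fzzj dkf vvokf wwf rut hii gqpo
Hunk 2: at line 5 remove [vvokf,wwf,rut] add [xgf,czyf] -> 9 lines: bnrpo ilvky igmk fzzj dkf xgf czyf hii gqpo
Hunk 3: at line 5 remove [xgf,czyf,hii] add [hia,nnml,pqv] -> 9 lines: bnrpo ilvky igmk fzzj dkf hia nnml pqv gqpo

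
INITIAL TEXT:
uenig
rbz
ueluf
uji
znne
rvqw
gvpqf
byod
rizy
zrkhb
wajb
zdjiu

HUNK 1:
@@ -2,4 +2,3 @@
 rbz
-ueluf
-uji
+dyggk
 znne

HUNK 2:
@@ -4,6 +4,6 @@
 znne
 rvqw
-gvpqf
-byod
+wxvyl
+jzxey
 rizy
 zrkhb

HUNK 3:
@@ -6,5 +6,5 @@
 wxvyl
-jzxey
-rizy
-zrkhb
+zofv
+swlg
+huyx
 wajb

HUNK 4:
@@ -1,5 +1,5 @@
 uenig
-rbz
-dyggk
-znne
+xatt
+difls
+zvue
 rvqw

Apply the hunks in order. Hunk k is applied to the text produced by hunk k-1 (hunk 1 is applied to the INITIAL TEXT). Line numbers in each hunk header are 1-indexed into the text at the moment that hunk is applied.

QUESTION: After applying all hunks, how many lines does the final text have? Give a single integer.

Answer: 11

Derivation:
Hunk 1: at line 2 remove [ueluf,uji] add [dyggk] -> 11 lines: uenig rbz dyggk znne rvqw gvpqf byod rizy zrkhb wajb zdjiu
Hunk 2: at line 4 remove [gvpqf,byod] add [wxvyl,jzxey] -> 11 lines: uenig rbz dyggk znne rvqw wxvyl jzxey rizy zrkhb wajb zdjiu
Hunk 3: at line 6 remove [jzxey,rizy,zrkhb] add [zofv,swlg,huyx] -> 11 lines: uenig rbz dyggk znne rvqw wxvyl zofv swlg huyx wajb zdjiu
Hunk 4: at line 1 remove [rbz,dyggk,znne] add [xatt,difls,zvue] -> 11 lines: uenig xatt difls zvue rvqw wxvyl zofv swlg huyx wajb zdjiu
Final line count: 11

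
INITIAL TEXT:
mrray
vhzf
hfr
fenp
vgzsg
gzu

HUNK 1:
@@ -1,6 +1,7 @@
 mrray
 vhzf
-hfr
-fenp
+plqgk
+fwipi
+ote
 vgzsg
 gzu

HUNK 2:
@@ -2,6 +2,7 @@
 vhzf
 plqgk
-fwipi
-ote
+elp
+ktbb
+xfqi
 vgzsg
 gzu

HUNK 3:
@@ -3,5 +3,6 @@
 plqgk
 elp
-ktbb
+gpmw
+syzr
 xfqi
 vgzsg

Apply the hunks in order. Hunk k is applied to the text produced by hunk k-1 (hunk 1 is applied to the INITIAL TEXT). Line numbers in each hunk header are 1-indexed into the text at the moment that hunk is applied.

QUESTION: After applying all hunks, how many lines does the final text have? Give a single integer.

Hunk 1: at line 1 remove [hfr,fenp] add [plqgk,fwipi,ote] -> 7 lines: mrray vhzf plqgk fwipi ote vgzsg gzu
Hunk 2: at line 2 remove [fwipi,ote] add [elp,ktbb,xfqi] -> 8 lines: mrray vhzf plqgk elp ktbb xfqi vgzsg gzu
Hunk 3: at line 3 remove [ktbb] add [gpmw,syzr] -> 9 lines: mrray vhzf plqgk elp gpmw syzr xfqi vgzsg gzu
Final line count: 9

Answer: 9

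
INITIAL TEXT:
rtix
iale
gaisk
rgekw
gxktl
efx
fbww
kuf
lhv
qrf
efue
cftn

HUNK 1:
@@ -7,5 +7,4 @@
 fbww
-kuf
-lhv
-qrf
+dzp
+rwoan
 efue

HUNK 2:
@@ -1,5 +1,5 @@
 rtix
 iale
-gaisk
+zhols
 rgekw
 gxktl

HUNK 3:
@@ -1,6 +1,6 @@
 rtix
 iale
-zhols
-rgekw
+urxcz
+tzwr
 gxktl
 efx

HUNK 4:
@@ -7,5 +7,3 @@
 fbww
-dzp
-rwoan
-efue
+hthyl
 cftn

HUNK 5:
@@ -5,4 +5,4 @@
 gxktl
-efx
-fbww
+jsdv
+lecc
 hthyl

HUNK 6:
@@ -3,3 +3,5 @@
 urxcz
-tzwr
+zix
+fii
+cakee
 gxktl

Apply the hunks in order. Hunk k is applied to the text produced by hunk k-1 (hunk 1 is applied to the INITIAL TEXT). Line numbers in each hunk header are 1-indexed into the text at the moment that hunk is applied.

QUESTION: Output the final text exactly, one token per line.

Answer: rtix
iale
urxcz
zix
fii
cakee
gxktl
jsdv
lecc
hthyl
cftn

Derivation:
Hunk 1: at line 7 remove [kuf,lhv,qrf] add [dzp,rwoan] -> 11 lines: rtix iale gaisk rgekw gxktl efx fbww dzp rwoan efue cftn
Hunk 2: at line 1 remove [gaisk] add [zhols] -> 11 lines: rtix iale zhols rgekw gxktl efx fbww dzp rwoan efue cftn
Hunk 3: at line 1 remove [zhols,rgekw] add [urxcz,tzwr] -> 11 lines: rtix iale urxcz tzwr gxktl efx fbww dzp rwoan efue cftn
Hunk 4: at line 7 remove [dzp,rwoan,efue] add [hthyl] -> 9 lines: rtix iale urxcz tzwr gxktl efx fbww hthyl cftn
Hunk 5: at line 5 remove [efx,fbww] add [jsdv,lecc] -> 9 lines: rtix iale urxcz tzwr gxktl jsdv lecc hthyl cftn
Hunk 6: at line 3 remove [tzwr] add [zix,fii,cakee] -> 11 lines: rtix iale urxcz zix fii cakee gxktl jsdv lecc hthyl cftn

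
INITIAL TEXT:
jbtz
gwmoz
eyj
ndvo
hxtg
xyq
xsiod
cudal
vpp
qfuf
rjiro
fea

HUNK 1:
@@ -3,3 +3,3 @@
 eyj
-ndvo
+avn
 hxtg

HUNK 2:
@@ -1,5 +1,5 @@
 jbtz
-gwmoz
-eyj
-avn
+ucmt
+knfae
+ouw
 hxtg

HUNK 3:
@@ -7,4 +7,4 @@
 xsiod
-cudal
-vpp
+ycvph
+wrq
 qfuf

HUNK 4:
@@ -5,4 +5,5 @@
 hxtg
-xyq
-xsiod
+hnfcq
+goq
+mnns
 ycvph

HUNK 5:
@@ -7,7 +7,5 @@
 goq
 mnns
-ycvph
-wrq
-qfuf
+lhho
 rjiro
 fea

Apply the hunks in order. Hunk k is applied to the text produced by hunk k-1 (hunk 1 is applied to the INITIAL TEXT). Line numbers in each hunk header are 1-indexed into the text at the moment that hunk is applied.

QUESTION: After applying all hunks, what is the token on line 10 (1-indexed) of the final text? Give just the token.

Hunk 1: at line 3 remove [ndvo] add [avn] -> 12 lines: jbtz gwmoz eyj avn hxtg xyq xsiod cudal vpp qfuf rjiro fea
Hunk 2: at line 1 remove [gwmoz,eyj,avn] add [ucmt,knfae,ouw] -> 12 lines: jbtz ucmt knfae ouw hxtg xyq xsiod cudal vpp qfuf rjiro fea
Hunk 3: at line 7 remove [cudal,vpp] add [ycvph,wrq] -> 12 lines: jbtz ucmt knfae ouw hxtg xyq xsiod ycvph wrq qfuf rjiro fea
Hunk 4: at line 5 remove [xyq,xsiod] add [hnfcq,goq,mnns] -> 13 lines: jbtz ucmt knfae ouw hxtg hnfcq goq mnns ycvph wrq qfuf rjiro fea
Hunk 5: at line 7 remove [ycvph,wrq,qfuf] add [lhho] -> 11 lines: jbtz ucmt knfae ouw hxtg hnfcq goq mnns lhho rjiro fea
Final line 10: rjiro

Answer: rjiro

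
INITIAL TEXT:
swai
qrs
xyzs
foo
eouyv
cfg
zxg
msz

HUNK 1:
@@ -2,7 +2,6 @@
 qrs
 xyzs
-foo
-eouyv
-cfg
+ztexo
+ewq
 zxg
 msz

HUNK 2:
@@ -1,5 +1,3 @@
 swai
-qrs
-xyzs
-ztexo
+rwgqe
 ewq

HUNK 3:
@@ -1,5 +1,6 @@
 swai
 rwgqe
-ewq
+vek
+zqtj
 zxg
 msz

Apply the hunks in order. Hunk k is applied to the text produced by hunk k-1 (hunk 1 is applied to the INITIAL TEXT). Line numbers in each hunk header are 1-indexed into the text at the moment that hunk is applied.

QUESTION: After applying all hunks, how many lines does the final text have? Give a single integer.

Answer: 6

Derivation:
Hunk 1: at line 2 remove [foo,eouyv,cfg] add [ztexo,ewq] -> 7 lines: swai qrs xyzs ztexo ewq zxg msz
Hunk 2: at line 1 remove [qrs,xyzs,ztexo] add [rwgqe] -> 5 lines: swai rwgqe ewq zxg msz
Hunk 3: at line 1 remove [ewq] add [vek,zqtj] -> 6 lines: swai rwgqe vek zqtj zxg msz
Final line count: 6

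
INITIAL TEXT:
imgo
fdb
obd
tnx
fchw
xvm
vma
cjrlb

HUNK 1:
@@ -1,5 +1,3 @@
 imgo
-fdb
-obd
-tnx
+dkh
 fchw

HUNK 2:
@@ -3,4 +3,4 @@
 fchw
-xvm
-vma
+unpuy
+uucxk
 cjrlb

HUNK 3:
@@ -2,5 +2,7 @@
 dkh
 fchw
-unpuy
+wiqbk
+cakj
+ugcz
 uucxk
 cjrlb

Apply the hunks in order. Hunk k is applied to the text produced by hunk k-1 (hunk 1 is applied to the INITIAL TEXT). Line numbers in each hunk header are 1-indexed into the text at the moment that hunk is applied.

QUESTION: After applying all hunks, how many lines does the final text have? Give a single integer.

Answer: 8

Derivation:
Hunk 1: at line 1 remove [fdb,obd,tnx] add [dkh] -> 6 lines: imgo dkh fchw xvm vma cjrlb
Hunk 2: at line 3 remove [xvm,vma] add [unpuy,uucxk] -> 6 lines: imgo dkh fchw unpuy uucxk cjrlb
Hunk 3: at line 2 remove [unpuy] add [wiqbk,cakj,ugcz] -> 8 lines: imgo dkh fchw wiqbk cakj ugcz uucxk cjrlb
Final line count: 8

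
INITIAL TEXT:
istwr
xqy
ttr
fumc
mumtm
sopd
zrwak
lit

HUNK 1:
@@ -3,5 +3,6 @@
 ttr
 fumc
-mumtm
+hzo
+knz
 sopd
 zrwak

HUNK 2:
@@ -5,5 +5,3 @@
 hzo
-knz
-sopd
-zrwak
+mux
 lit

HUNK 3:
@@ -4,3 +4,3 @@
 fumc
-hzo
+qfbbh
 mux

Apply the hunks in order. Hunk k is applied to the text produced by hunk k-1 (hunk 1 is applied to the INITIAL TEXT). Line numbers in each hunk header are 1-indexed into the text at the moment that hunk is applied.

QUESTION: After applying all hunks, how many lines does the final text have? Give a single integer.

Hunk 1: at line 3 remove [mumtm] add [hzo,knz] -> 9 lines: istwr xqy ttr fumc hzo knz sopd zrwak lit
Hunk 2: at line 5 remove [knz,sopd,zrwak] add [mux] -> 7 lines: istwr xqy ttr fumc hzo mux lit
Hunk 3: at line 4 remove [hzo] add [qfbbh] -> 7 lines: istwr xqy ttr fumc qfbbh mux lit
Final line count: 7

Answer: 7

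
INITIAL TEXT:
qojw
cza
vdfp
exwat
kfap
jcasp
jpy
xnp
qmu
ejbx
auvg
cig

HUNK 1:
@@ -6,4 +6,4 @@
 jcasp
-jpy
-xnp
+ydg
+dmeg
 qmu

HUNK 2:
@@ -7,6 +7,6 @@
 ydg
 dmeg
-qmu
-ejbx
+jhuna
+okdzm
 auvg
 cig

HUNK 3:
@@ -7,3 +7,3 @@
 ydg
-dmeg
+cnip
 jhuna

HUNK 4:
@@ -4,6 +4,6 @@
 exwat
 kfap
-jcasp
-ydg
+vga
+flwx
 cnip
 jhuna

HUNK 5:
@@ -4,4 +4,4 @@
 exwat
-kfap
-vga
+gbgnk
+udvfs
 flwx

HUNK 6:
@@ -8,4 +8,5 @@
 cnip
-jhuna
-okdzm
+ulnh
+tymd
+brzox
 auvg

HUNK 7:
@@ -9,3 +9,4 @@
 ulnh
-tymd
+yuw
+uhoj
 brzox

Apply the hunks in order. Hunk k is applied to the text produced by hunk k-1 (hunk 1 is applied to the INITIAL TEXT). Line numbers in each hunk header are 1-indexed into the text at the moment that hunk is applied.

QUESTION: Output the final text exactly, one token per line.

Hunk 1: at line 6 remove [jpy,xnp] add [ydg,dmeg] -> 12 lines: qojw cza vdfp exwat kfap jcasp ydg dmeg qmu ejbx auvg cig
Hunk 2: at line 7 remove [qmu,ejbx] add [jhuna,okdzm] -> 12 lines: qojw cza vdfp exwat kfap jcasp ydg dmeg jhuna okdzm auvg cig
Hunk 3: at line 7 remove [dmeg] add [cnip] -> 12 lines: qojw cza vdfp exwat kfap jcasp ydg cnip jhuna okdzm auvg cig
Hunk 4: at line 4 remove [jcasp,ydg] add [vga,flwx] -> 12 lines: qojw cza vdfp exwat kfap vga flwx cnip jhuna okdzm auvg cig
Hunk 5: at line 4 remove [kfap,vga] add [gbgnk,udvfs] -> 12 lines: qojw cza vdfp exwat gbgnk udvfs flwx cnip jhuna okdzm auvg cig
Hunk 6: at line 8 remove [jhuna,okdzm] add [ulnh,tymd,brzox] -> 13 lines: qojw cza vdfp exwat gbgnk udvfs flwx cnip ulnh tymd brzox auvg cig
Hunk 7: at line 9 remove [tymd] add [yuw,uhoj] -> 14 lines: qojw cza vdfp exwat gbgnk udvfs flwx cnip ulnh yuw uhoj brzox auvg cig

Answer: qojw
cza
vdfp
exwat
gbgnk
udvfs
flwx
cnip
ulnh
yuw
uhoj
brzox
auvg
cig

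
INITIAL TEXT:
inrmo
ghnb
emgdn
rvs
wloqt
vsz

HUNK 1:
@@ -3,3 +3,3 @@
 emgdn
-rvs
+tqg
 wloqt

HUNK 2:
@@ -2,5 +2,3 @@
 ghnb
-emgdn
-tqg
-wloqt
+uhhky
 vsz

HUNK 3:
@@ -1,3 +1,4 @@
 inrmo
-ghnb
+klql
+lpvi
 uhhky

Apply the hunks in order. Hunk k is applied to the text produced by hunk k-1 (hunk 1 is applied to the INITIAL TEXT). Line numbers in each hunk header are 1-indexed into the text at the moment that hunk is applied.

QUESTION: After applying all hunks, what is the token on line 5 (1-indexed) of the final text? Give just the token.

Hunk 1: at line 3 remove [rvs] add [tqg] -> 6 lines: inrmo ghnb emgdn tqg wloqt vsz
Hunk 2: at line 2 remove [emgdn,tqg,wloqt] add [uhhky] -> 4 lines: inrmo ghnb uhhky vsz
Hunk 3: at line 1 remove [ghnb] add [klql,lpvi] -> 5 lines: inrmo klql lpvi uhhky vsz
Final line 5: vsz

Answer: vsz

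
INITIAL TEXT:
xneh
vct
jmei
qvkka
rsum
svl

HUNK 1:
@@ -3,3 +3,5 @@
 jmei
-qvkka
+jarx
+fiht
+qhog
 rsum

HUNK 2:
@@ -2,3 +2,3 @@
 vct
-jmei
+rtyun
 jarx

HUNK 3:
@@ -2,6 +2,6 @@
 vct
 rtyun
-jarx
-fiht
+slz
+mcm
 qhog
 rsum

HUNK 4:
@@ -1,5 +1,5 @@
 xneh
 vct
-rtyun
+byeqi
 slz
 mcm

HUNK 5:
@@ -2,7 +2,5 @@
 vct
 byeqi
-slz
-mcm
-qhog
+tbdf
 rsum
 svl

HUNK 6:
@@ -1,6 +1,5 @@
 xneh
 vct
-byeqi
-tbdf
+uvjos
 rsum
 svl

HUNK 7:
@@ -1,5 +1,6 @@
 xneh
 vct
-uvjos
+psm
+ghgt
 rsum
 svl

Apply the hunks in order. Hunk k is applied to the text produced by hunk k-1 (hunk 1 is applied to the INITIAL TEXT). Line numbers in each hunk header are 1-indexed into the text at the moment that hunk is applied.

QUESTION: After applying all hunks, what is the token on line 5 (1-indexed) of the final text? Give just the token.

Answer: rsum

Derivation:
Hunk 1: at line 3 remove [qvkka] add [jarx,fiht,qhog] -> 8 lines: xneh vct jmei jarx fiht qhog rsum svl
Hunk 2: at line 2 remove [jmei] add [rtyun] -> 8 lines: xneh vct rtyun jarx fiht qhog rsum svl
Hunk 3: at line 2 remove [jarx,fiht] add [slz,mcm] -> 8 lines: xneh vct rtyun slz mcm qhog rsum svl
Hunk 4: at line 1 remove [rtyun] add [byeqi] -> 8 lines: xneh vct byeqi slz mcm qhog rsum svl
Hunk 5: at line 2 remove [slz,mcm,qhog] add [tbdf] -> 6 lines: xneh vct byeqi tbdf rsum svl
Hunk 6: at line 1 remove [byeqi,tbdf] add [uvjos] -> 5 lines: xneh vct uvjos rsum svl
Hunk 7: at line 1 remove [uvjos] add [psm,ghgt] -> 6 lines: xneh vct psm ghgt rsum svl
Final line 5: rsum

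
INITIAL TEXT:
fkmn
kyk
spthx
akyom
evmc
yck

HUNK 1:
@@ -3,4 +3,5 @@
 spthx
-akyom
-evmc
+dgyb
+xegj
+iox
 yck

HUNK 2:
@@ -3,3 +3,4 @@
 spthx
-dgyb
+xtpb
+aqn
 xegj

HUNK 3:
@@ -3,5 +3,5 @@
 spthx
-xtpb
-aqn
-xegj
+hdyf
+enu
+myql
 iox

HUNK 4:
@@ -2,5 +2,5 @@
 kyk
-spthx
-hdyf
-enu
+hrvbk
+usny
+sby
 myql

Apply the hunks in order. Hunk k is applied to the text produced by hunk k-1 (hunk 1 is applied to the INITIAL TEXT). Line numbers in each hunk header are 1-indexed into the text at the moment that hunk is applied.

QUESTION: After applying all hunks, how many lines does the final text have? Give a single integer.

Hunk 1: at line 3 remove [akyom,evmc] add [dgyb,xegj,iox] -> 7 lines: fkmn kyk spthx dgyb xegj iox yck
Hunk 2: at line 3 remove [dgyb] add [xtpb,aqn] -> 8 lines: fkmn kyk spthx xtpb aqn xegj iox yck
Hunk 3: at line 3 remove [xtpb,aqn,xegj] add [hdyf,enu,myql] -> 8 lines: fkmn kyk spthx hdyf enu myql iox yck
Hunk 4: at line 2 remove [spthx,hdyf,enu] add [hrvbk,usny,sby] -> 8 lines: fkmn kyk hrvbk usny sby myql iox yck
Final line count: 8

Answer: 8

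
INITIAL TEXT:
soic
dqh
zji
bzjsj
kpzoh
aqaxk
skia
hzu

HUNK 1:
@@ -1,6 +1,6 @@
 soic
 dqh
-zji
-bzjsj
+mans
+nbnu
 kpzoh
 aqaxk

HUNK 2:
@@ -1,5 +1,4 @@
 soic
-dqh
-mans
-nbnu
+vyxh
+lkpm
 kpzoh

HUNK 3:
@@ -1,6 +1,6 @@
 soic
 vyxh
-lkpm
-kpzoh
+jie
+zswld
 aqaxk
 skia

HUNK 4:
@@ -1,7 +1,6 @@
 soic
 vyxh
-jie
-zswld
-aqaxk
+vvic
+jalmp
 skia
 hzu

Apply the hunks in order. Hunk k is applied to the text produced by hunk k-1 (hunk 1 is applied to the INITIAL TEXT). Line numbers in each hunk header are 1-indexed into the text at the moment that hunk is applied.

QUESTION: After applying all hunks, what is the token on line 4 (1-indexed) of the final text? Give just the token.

Hunk 1: at line 1 remove [zji,bzjsj] add [mans,nbnu] -> 8 lines: soic dqh mans nbnu kpzoh aqaxk skia hzu
Hunk 2: at line 1 remove [dqh,mans,nbnu] add [vyxh,lkpm] -> 7 lines: soic vyxh lkpm kpzoh aqaxk skia hzu
Hunk 3: at line 1 remove [lkpm,kpzoh] add [jie,zswld] -> 7 lines: soic vyxh jie zswld aqaxk skia hzu
Hunk 4: at line 1 remove [jie,zswld,aqaxk] add [vvic,jalmp] -> 6 lines: soic vyxh vvic jalmp skia hzu
Final line 4: jalmp

Answer: jalmp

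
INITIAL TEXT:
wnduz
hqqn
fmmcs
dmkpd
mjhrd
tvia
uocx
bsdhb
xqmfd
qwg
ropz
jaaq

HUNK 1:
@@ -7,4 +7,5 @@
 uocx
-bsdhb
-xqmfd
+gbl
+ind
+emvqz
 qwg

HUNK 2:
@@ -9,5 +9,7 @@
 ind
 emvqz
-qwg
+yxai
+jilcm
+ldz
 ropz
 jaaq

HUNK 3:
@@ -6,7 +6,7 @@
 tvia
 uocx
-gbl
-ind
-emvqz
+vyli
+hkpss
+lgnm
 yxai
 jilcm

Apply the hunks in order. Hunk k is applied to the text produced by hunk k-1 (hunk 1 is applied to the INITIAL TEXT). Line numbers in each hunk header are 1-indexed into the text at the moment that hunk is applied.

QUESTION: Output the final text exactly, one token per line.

Answer: wnduz
hqqn
fmmcs
dmkpd
mjhrd
tvia
uocx
vyli
hkpss
lgnm
yxai
jilcm
ldz
ropz
jaaq

Derivation:
Hunk 1: at line 7 remove [bsdhb,xqmfd] add [gbl,ind,emvqz] -> 13 lines: wnduz hqqn fmmcs dmkpd mjhrd tvia uocx gbl ind emvqz qwg ropz jaaq
Hunk 2: at line 9 remove [qwg] add [yxai,jilcm,ldz] -> 15 lines: wnduz hqqn fmmcs dmkpd mjhrd tvia uocx gbl ind emvqz yxai jilcm ldz ropz jaaq
Hunk 3: at line 6 remove [gbl,ind,emvqz] add [vyli,hkpss,lgnm] -> 15 lines: wnduz hqqn fmmcs dmkpd mjhrd tvia uocx vyli hkpss lgnm yxai jilcm ldz ropz jaaq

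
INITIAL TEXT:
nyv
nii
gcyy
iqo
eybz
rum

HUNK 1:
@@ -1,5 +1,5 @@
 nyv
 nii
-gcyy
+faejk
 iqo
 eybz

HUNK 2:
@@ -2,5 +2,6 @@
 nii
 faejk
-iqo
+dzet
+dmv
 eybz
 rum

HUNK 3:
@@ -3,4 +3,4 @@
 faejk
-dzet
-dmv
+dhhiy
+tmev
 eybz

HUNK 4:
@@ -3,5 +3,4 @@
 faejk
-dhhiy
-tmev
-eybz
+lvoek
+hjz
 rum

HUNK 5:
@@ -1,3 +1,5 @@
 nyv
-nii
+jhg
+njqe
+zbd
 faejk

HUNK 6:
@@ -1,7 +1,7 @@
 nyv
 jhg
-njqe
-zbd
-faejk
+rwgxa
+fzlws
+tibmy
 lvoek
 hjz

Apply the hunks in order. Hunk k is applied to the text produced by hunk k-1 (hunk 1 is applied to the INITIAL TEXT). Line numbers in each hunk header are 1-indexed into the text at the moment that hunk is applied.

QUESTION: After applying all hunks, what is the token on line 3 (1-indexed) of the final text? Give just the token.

Answer: rwgxa

Derivation:
Hunk 1: at line 1 remove [gcyy] add [faejk] -> 6 lines: nyv nii faejk iqo eybz rum
Hunk 2: at line 2 remove [iqo] add [dzet,dmv] -> 7 lines: nyv nii faejk dzet dmv eybz rum
Hunk 3: at line 3 remove [dzet,dmv] add [dhhiy,tmev] -> 7 lines: nyv nii faejk dhhiy tmev eybz rum
Hunk 4: at line 3 remove [dhhiy,tmev,eybz] add [lvoek,hjz] -> 6 lines: nyv nii faejk lvoek hjz rum
Hunk 5: at line 1 remove [nii] add [jhg,njqe,zbd] -> 8 lines: nyv jhg njqe zbd faejk lvoek hjz rum
Hunk 6: at line 1 remove [njqe,zbd,faejk] add [rwgxa,fzlws,tibmy] -> 8 lines: nyv jhg rwgxa fzlws tibmy lvoek hjz rum
Final line 3: rwgxa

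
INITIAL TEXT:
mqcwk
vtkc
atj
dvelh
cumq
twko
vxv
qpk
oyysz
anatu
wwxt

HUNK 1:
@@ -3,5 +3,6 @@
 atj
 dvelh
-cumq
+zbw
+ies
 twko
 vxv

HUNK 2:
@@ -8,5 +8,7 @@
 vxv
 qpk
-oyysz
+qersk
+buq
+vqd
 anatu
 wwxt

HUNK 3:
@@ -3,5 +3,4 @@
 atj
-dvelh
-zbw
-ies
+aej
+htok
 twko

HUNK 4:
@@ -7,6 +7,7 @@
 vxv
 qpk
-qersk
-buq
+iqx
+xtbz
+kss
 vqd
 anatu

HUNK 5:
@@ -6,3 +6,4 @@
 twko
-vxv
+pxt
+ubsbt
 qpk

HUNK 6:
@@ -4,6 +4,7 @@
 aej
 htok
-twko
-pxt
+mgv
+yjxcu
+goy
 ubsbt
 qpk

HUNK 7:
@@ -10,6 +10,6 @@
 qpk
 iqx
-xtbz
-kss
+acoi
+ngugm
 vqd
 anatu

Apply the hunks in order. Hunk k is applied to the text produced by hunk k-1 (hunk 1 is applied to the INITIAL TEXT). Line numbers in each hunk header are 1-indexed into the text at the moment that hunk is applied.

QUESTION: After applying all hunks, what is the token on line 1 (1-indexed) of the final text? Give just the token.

Hunk 1: at line 3 remove [cumq] add [zbw,ies] -> 12 lines: mqcwk vtkc atj dvelh zbw ies twko vxv qpk oyysz anatu wwxt
Hunk 2: at line 8 remove [oyysz] add [qersk,buq,vqd] -> 14 lines: mqcwk vtkc atj dvelh zbw ies twko vxv qpk qersk buq vqd anatu wwxt
Hunk 3: at line 3 remove [dvelh,zbw,ies] add [aej,htok] -> 13 lines: mqcwk vtkc atj aej htok twko vxv qpk qersk buq vqd anatu wwxt
Hunk 4: at line 7 remove [qersk,buq] add [iqx,xtbz,kss] -> 14 lines: mqcwk vtkc atj aej htok twko vxv qpk iqx xtbz kss vqd anatu wwxt
Hunk 5: at line 6 remove [vxv] add [pxt,ubsbt] -> 15 lines: mqcwk vtkc atj aej htok twko pxt ubsbt qpk iqx xtbz kss vqd anatu wwxt
Hunk 6: at line 4 remove [twko,pxt] add [mgv,yjxcu,goy] -> 16 lines: mqcwk vtkc atj aej htok mgv yjxcu goy ubsbt qpk iqx xtbz kss vqd anatu wwxt
Hunk 7: at line 10 remove [xtbz,kss] add [acoi,ngugm] -> 16 lines: mqcwk vtkc atj aej htok mgv yjxcu goy ubsbt qpk iqx acoi ngugm vqd anatu wwxt
Final line 1: mqcwk

Answer: mqcwk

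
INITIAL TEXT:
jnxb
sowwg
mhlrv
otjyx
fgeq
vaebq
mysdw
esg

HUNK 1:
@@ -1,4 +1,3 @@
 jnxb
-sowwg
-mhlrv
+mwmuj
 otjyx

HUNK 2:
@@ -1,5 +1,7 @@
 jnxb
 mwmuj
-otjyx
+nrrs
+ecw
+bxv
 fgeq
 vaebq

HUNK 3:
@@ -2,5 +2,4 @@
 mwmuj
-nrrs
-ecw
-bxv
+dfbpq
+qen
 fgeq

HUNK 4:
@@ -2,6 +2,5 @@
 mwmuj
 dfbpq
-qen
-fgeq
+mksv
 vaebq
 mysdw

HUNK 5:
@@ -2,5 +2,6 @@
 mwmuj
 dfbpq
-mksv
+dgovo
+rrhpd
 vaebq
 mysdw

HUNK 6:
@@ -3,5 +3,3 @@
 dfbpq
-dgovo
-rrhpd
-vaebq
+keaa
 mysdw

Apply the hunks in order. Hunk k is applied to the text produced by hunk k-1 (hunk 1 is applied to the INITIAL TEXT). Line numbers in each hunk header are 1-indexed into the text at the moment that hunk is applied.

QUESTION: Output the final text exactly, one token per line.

Hunk 1: at line 1 remove [sowwg,mhlrv] add [mwmuj] -> 7 lines: jnxb mwmuj otjyx fgeq vaebq mysdw esg
Hunk 2: at line 1 remove [otjyx] add [nrrs,ecw,bxv] -> 9 lines: jnxb mwmuj nrrs ecw bxv fgeq vaebq mysdw esg
Hunk 3: at line 2 remove [nrrs,ecw,bxv] add [dfbpq,qen] -> 8 lines: jnxb mwmuj dfbpq qen fgeq vaebq mysdw esg
Hunk 4: at line 2 remove [qen,fgeq] add [mksv] -> 7 lines: jnxb mwmuj dfbpq mksv vaebq mysdw esg
Hunk 5: at line 2 remove [mksv] add [dgovo,rrhpd] -> 8 lines: jnxb mwmuj dfbpq dgovo rrhpd vaebq mysdw esg
Hunk 6: at line 3 remove [dgovo,rrhpd,vaebq] add [keaa] -> 6 lines: jnxb mwmuj dfbpq keaa mysdw esg

Answer: jnxb
mwmuj
dfbpq
keaa
mysdw
esg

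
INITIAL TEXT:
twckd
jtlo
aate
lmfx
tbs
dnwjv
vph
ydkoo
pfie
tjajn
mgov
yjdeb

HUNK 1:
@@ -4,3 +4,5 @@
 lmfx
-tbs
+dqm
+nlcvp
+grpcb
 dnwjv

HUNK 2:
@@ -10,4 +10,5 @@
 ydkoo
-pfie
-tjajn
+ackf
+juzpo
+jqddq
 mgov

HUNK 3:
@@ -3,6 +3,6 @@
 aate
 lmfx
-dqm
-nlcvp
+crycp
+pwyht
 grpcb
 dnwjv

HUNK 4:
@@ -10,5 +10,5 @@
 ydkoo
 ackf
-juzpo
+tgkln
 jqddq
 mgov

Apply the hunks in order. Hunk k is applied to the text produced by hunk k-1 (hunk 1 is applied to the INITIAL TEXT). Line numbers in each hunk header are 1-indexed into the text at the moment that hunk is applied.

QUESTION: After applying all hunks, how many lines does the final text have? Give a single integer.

Hunk 1: at line 4 remove [tbs] add [dqm,nlcvp,grpcb] -> 14 lines: twckd jtlo aate lmfx dqm nlcvp grpcb dnwjv vph ydkoo pfie tjajn mgov yjdeb
Hunk 2: at line 10 remove [pfie,tjajn] add [ackf,juzpo,jqddq] -> 15 lines: twckd jtlo aate lmfx dqm nlcvp grpcb dnwjv vph ydkoo ackf juzpo jqddq mgov yjdeb
Hunk 3: at line 3 remove [dqm,nlcvp] add [crycp,pwyht] -> 15 lines: twckd jtlo aate lmfx crycp pwyht grpcb dnwjv vph ydkoo ackf juzpo jqddq mgov yjdeb
Hunk 4: at line 10 remove [juzpo] add [tgkln] -> 15 lines: twckd jtlo aate lmfx crycp pwyht grpcb dnwjv vph ydkoo ackf tgkln jqddq mgov yjdeb
Final line count: 15

Answer: 15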